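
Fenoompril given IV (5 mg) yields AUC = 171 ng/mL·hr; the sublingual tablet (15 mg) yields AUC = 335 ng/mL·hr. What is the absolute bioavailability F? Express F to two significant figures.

F = 0.65

F = (AUC_ev / D_ev) / (AUC_iv / D_iv)
  = (335/15) / (171/5)
  = 22.3333 / 34.2 = 0.6530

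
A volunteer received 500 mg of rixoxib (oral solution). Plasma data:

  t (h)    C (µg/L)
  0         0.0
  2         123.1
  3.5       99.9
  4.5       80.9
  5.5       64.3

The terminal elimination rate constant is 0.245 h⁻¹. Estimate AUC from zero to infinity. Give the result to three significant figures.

AUC = 716 µg/L·h

Trapezoidal AUC_0→5.5:
  [0→2]: (0.0+123.1)/2 × 2 = 123.1
  [2→3.5]: (123.1+99.9)/2 × 1.5 = 167.25
  [3.5→4.5]: (99.9+80.9)/2 × 1 = 90.4
  [4.5→5.5]: (80.9+64.3)/2 × 1 = 72.6
  Sum = 453.35 µg/L·h
Extrapolated tail: C_last / k_e = 64.3 / 0.245 = 262.449
AUC_0→∞ = 453.35 + 262.449 = 715.799 µg/L·h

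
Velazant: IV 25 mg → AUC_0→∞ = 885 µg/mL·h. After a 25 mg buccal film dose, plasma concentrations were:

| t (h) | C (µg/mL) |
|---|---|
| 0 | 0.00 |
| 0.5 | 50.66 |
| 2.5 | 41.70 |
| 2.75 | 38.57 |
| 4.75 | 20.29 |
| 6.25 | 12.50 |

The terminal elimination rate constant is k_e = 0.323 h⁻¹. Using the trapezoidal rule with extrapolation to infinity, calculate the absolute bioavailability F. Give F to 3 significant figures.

Trapezoidal AUC_0→6.25 (buccal film):
  [0→0.5]: (0.00+50.66)/2 × 0.5 = 12.665
  [0.5→2.5]: (50.66+41.70)/2 × 2 = 92.36
  [2.5→2.75]: (41.70+38.57)/2 × 0.25 = 10.03375
  [2.75→4.75]: (38.57+20.29)/2 × 2 = 58.86
  [4.75→6.25]: (20.29+12.50)/2 × 1.5 = 24.5925
  Sum = 198.51125 µg/mL·h
Tail: C_last/k_e = 12.50/0.323 = 38.700
AUC_0→∞ (buccal film) = 198.51125 + 38.700 = 237.21125 µg/mL·h
F = (AUC_ev/D_ev)/(AUC_iv/D_iv) = (237.21125/25)/(885/25) = 9.48845/35.4 = 0.2680

F = 0.268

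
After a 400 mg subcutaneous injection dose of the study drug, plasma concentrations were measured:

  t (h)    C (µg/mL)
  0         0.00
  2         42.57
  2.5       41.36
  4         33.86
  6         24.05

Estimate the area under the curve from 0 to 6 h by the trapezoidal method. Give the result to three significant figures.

Trapezoidal AUC_0→6:
  [0→2]: (0.00+42.57)/2 × 2 = 42.57
  [2→2.5]: (42.57+41.36)/2 × 0.5 = 20.9825
  [2.5→4]: (41.36+33.86)/2 × 1.5 = 56.415
  [4→6]: (33.86+24.05)/2 × 2 = 57.91
  Sum = 177.8775 µg/mL·h

AUC = 178 µg/mL·h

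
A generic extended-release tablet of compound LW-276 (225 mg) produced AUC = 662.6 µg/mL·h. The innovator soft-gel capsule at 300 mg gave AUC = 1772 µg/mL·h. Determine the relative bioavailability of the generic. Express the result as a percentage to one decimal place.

F_rel = (AUC_test/D_test) / (AUC_ref/D_ref)
      = (662.6/225) / (1772/300)
      = 2.94489 / 5.90667 = 0.4986 = 49.86%

F_rel = 49.9%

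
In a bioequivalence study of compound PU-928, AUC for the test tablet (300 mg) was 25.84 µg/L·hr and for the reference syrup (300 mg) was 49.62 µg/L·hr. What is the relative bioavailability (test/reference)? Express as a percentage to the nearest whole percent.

F_rel = 52%

F_rel = (AUC_test/D_test) / (AUC_ref/D_ref)
      = (25.84/300) / (49.62/300)
      = 0.0861333 / 0.1654 = 0.5208 = 52.08%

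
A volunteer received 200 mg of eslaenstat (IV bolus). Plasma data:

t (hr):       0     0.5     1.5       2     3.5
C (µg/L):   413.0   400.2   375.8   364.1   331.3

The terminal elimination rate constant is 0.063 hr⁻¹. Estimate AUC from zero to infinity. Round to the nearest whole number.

AUC = 6557 µg/L·hr

Trapezoidal AUC_0→3.5:
  [0→0.5]: (413.0+400.2)/2 × 0.5 = 203.3
  [0.5→1.5]: (400.2+375.8)/2 × 1 = 388.0
  [1.5→2]: (375.8+364.1)/2 × 0.5 = 184.975
  [2→3.5]: (364.1+331.3)/2 × 1.5 = 521.55
  Sum = 1297.825 µg/L·hr
Extrapolated tail: C_last / k_e = 331.3 / 0.063 = 5258.730
AUC_0→∞ = 1297.825 + 5258.730 = 6556.555 µg/L·hr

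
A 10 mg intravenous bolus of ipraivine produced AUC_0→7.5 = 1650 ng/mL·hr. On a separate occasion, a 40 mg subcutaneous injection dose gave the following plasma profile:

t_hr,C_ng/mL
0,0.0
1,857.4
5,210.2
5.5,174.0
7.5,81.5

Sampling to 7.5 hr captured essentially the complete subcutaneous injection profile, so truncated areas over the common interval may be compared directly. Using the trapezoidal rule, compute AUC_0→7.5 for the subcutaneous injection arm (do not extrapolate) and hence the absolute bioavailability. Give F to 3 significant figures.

F = 0.442

Trapezoidal AUC_0→7.5 (subcutaneous injection):
  [0→1]: (0.0+857.4)/2 × 1 = 428.7
  [1→5]: (857.4+210.2)/2 × 4 = 2135.2
  [5→5.5]: (210.2+174.0)/2 × 0.5 = 96.05
  [5.5→7.5]: (174.0+81.5)/2 × 2 = 255.5
  Sum = 2915.45 ng/mL·hr
F = (AUC_ev/D_ev)/(AUC_iv/D_iv) = (2915.45/40)/(1650/10) = 72.88625/165 = 0.4417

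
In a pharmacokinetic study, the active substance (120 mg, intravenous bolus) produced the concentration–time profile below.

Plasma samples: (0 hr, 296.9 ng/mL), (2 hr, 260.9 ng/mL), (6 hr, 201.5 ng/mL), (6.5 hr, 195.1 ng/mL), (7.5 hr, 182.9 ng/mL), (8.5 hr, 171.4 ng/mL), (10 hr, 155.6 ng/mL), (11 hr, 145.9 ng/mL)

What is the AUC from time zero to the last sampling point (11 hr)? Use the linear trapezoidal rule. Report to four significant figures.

AUC = 2344 ng/mL·hr

Trapezoidal AUC_0→11:
  [0→2]: (296.9+260.9)/2 × 2 = 557.8
  [2→6]: (260.9+201.5)/2 × 4 = 924.8
  [6→6.5]: (201.5+195.1)/2 × 0.5 = 99.15
  [6.5→7.5]: (195.1+182.9)/2 × 1 = 189.0
  [7.5→8.5]: (182.9+171.4)/2 × 1 = 177.15
  [8.5→10]: (171.4+155.6)/2 × 1.5 = 245.25
  [10→11]: (155.6+145.9)/2 × 1 = 150.75
  Sum = 2343.9 ng/mL·hr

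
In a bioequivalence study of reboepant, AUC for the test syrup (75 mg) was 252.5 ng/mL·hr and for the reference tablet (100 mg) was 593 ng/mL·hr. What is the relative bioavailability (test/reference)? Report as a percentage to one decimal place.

F_rel = 56.8%

F_rel = (AUC_test/D_test) / (AUC_ref/D_ref)
      = (252.5/75) / (593/100)
      = 3.36667 / 5.93 = 0.5677 = 56.77%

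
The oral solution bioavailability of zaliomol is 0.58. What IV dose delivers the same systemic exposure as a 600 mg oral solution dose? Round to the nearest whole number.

D_iv = 348 mg

Systemic exposure from an extravascular dose = F × D_ev, so the equivalent IV dose is F × D_ev.
D_iv = F × D_ev = 0.58 × 600 = 348 mg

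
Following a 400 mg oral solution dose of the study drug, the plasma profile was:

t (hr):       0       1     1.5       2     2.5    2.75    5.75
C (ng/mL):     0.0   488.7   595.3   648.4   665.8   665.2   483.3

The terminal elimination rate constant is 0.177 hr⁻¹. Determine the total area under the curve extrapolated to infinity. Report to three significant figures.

AUC = 5770 ng/mL·hr

Trapezoidal AUC_0→5.75:
  [0→1]: (0.0+488.7)/2 × 1 = 244.35
  [1→1.5]: (488.7+595.3)/2 × 0.5 = 271.0
  [1.5→2]: (595.3+648.4)/2 × 0.5 = 310.925
  [2→2.5]: (648.4+665.8)/2 × 0.5 = 328.55
  [2.5→2.75]: (665.8+665.2)/2 × 0.25 = 166.375
  [2.75→5.75]: (665.2+483.3)/2 × 3 = 1722.75
  Sum = 3043.95 ng/mL·hr
Extrapolated tail: C_last / k_e = 483.3 / 0.177 = 2730.508
AUC_0→∞ = 3043.95 + 2730.508 = 5774.458 ng/mL·hr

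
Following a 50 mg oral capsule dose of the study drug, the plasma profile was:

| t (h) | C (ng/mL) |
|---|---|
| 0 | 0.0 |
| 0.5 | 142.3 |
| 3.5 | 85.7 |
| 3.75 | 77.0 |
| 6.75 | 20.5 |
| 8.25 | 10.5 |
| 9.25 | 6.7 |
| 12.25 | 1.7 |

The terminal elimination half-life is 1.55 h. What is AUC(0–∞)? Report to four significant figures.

AUC = 592.4 ng/mL·h

Trapezoidal AUC_0→12.25:
  [0→0.5]: (0.0+142.3)/2 × 0.5 = 35.575
  [0.5→3.5]: (142.3+85.7)/2 × 3 = 342.0
  [3.5→3.75]: (85.7+77.0)/2 × 0.25 = 20.3375
  [3.75→6.75]: (77.0+20.5)/2 × 3 = 146.25
  [6.75→8.25]: (20.5+10.5)/2 × 1.5 = 23.25
  [8.25→9.25]: (10.5+6.7)/2 × 1 = 8.6
  [9.25→12.25]: (6.7+1.7)/2 × 3 = 12.6
  Sum = 588.6125 ng/mL·h
k_e = ln2 / t½ = 0.693147 / 1.55 = 0.4472 h^-1
Extrapolated tail: C_last / k_e = 1.7 / 0.4472 = 3.801
AUC_0→∞ = 588.6125 + 3.801 = 592.4135 ng/mL·h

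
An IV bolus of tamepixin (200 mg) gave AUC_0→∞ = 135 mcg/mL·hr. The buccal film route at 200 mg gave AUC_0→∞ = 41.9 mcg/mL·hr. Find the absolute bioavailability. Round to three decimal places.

F = (AUC_ev / D_ev) / (AUC_iv / D_iv)
  = (41.9/200) / (135/200)
  = 0.2095 / 0.675 = 0.3104

F = 0.310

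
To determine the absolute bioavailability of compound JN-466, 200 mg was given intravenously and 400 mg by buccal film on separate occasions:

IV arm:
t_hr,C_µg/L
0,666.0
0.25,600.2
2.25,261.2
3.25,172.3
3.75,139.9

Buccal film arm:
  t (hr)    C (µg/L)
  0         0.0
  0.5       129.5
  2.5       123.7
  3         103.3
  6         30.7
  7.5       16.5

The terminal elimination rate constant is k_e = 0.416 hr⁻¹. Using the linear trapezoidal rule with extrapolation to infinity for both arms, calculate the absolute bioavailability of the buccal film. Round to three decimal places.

F = 0.187

Trapezoidal AUC_0→3.75 (IV):
  [0→0.25]: (666.0+600.2)/2 × 0.25 = 158.275
  [0.25→2.25]: (600.2+261.2)/2 × 2 = 861.4
  [2.25→3.25]: (261.2+172.3)/2 × 1 = 216.75
  [3.25→3.75]: (172.3+139.9)/2 × 0.5 = 78.05
  Sum = 1314.475 µg/L·hr
IV tail: 139.9/0.416 = 336.298; AUC_iv,0→∞ = 1314.475 + 336.298 = 1650.773 µg/L·hr
Trapezoidal AUC_0→7.5 (buccal film):
  [0→0.5]: (0.0+129.5)/2 × 0.5 = 32.375
  [0.5→2.5]: (129.5+123.7)/2 × 2 = 253.2
  [2.5→3]: (123.7+103.3)/2 × 0.5 = 56.75
  [3→6]: (103.3+30.7)/2 × 3 = 201.0
  [6→7.5]: (30.7+16.5)/2 × 1.5 = 35.4
  Sum = 578.725 µg/L·hr
buccal film tail: 16.5/0.416 = 39.663; AUC_ev,0→∞ = 578.725 + 39.663 = 618.388 µg/L·hr
F = (AUC_ev/D_ev)/(AUC_iv/D_iv) = (618.388/400)/(1650.773/200) = 1.54597/8.253865 = 0.1873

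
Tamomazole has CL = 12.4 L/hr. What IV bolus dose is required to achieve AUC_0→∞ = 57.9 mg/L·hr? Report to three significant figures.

Dose_iv = CL × AUC_0→∞
     = 12.4 × 57.9 = 717.96 mg

Dose = 718 mg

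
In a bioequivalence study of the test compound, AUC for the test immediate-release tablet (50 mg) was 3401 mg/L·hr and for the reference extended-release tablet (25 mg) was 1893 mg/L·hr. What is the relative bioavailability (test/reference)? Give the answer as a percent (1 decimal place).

F_rel = 89.8%

F_rel = (AUC_test/D_test) / (AUC_ref/D_ref)
      = (3401/50) / (1893/25)
      = 68.02 / 75.72 = 0.8983 = 89.83%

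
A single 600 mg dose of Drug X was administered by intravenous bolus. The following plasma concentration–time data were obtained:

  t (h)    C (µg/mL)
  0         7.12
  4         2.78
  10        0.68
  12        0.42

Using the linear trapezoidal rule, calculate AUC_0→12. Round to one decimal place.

AUC = 31.3 µg/mL·h

Trapezoidal AUC_0→12:
  [0→4]: (7.12+2.78)/2 × 4 = 19.8
  [4→10]: (2.78+0.68)/2 × 6 = 10.38
  [10→12]: (0.68+0.42)/2 × 2 = 1.1
  Sum = 31.28 µg/mL·h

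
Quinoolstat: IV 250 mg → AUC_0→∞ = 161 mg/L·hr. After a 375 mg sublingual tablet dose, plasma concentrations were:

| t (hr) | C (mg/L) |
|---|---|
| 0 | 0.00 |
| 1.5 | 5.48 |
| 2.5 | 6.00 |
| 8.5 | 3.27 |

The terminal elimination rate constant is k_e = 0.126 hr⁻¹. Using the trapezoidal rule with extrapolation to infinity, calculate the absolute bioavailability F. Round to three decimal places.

F = 0.263

Trapezoidal AUC_0→8.5 (sublingual tablet):
  [0→1.5]: (0.00+5.48)/2 × 1.5 = 4.11
  [1.5→2.5]: (5.48+6.00)/2 × 1 = 5.74
  [2.5→8.5]: (6.00+3.27)/2 × 6 = 27.81
  Sum = 37.66 mg/L·hr
Tail: C_last/k_e = 3.27/0.126 = 25.952
AUC_0→∞ (sublingual tablet) = 37.66 + 25.952 = 63.612 mg/L·hr
F = (AUC_ev/D_ev)/(AUC_iv/D_iv) = (63.612/375)/(161/250) = 0.169632/0.644 = 0.2634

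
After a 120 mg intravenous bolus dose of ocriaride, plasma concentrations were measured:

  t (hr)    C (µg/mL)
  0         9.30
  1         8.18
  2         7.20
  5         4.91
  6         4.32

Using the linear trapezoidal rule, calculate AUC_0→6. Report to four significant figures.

Trapezoidal AUC_0→6:
  [0→1]: (9.30+8.18)/2 × 1 = 8.74
  [1→2]: (8.18+7.20)/2 × 1 = 7.69
  [2→5]: (7.20+4.91)/2 × 3 = 18.165
  [5→6]: (4.91+4.32)/2 × 1 = 4.615
  Sum = 39.21 µg/mL·hr

AUC = 39.21 µg/mL·hr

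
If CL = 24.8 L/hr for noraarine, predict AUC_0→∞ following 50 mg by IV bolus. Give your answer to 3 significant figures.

AUC = 2.02 mg/L·hr

AUC_0→∞ = Dose_iv / CL
        = 50 / 24.8 = 2.01613 mg/L·hr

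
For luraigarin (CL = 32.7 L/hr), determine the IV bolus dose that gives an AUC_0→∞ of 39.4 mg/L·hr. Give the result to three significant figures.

Dose = 1290 mg

Dose_iv = CL × AUC_0→∞
     = 32.7 × 39.4 = 1288.38 mg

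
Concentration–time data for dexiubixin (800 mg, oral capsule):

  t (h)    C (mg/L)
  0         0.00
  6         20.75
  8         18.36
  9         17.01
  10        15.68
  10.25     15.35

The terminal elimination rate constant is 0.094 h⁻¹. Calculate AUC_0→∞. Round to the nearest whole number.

Trapezoidal AUC_0→10.25:
  [0→6]: (0.00+20.75)/2 × 6 = 62.25
  [6→8]: (20.75+18.36)/2 × 2 = 39.11
  [8→9]: (18.36+17.01)/2 × 1 = 17.685
  [9→10]: (17.01+15.68)/2 × 1 = 16.345
  [10→10.25]: (15.68+15.35)/2 × 0.25 = 3.87875
  Sum = 139.26875 mg/L·h
Extrapolated tail: C_last / k_e = 15.35 / 0.094 = 163.298
AUC_0→∞ = 139.26875 + 163.298 = 302.56675 mg/L·h

AUC = 303 mg/L·h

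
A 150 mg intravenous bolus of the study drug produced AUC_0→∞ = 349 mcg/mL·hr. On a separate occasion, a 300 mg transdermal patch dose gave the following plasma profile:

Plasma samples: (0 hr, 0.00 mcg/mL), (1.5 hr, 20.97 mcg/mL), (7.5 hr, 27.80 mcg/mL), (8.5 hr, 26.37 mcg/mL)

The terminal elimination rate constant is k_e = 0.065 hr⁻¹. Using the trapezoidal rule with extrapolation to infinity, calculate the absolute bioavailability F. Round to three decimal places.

Trapezoidal AUC_0→8.5 (transdermal patch):
  [0→1.5]: (0.00+20.97)/2 × 1.5 = 15.7275
  [1.5→7.5]: (20.97+27.80)/2 × 6 = 146.31
  [7.5→8.5]: (27.80+26.37)/2 × 1 = 27.085
  Sum = 189.1225 mcg/mL·hr
Tail: C_last/k_e = 26.37/0.065 = 405.692
AUC_0→∞ (transdermal patch) = 189.1225 + 405.692 = 594.8145 mcg/mL·hr
F = (AUC_ev/D_ev)/(AUC_iv/D_iv) = (594.8145/300)/(349/150) = 1.982715/2.32667 = 0.8522

F = 0.852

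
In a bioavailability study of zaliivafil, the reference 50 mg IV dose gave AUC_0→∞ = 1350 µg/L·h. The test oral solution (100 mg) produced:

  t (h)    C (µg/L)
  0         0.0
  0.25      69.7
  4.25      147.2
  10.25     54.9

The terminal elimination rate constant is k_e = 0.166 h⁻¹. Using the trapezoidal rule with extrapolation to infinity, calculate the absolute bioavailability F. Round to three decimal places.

F = 0.511

Trapezoidal AUC_0→10.25 (oral solution):
  [0→0.25]: (0.0+69.7)/2 × 0.25 = 8.7125
  [0.25→4.25]: (69.7+147.2)/2 × 4 = 433.8
  [4.25→10.25]: (147.2+54.9)/2 × 6 = 606.3
  Sum = 1048.8125 µg/L·h
Tail: C_last/k_e = 54.9/0.166 = 330.723
AUC_0→∞ (oral solution) = 1048.8125 + 330.723 = 1379.5355 µg/L·h
F = (AUC_ev/D_ev)/(AUC_iv/D_iv) = (1379.5355/100)/(1350/50) = 13.795355/27 = 0.5109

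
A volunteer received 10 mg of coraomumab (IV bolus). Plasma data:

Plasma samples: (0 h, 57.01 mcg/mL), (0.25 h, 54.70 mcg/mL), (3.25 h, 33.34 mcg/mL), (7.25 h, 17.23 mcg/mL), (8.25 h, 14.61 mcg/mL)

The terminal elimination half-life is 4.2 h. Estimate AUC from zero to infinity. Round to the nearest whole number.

Trapezoidal AUC_0→8.25:
  [0→0.25]: (57.01+54.70)/2 × 0.25 = 13.96375
  [0.25→3.25]: (54.70+33.34)/2 × 3 = 132.06
  [3.25→7.25]: (33.34+17.23)/2 × 4 = 101.14
  [7.25→8.25]: (17.23+14.61)/2 × 1 = 15.92
  Sum = 263.08375 mcg/mL·h
k_e = ln2 / t½ = 0.693147 / 4.2 = 0.1650 h^-1
Extrapolated tail: C_last / k_e = 14.61 / 0.165 = 88.545
AUC_0→∞ = 263.08375 + 88.545 = 351.62875 mcg/mL·h

AUC = 352 mcg/mL·h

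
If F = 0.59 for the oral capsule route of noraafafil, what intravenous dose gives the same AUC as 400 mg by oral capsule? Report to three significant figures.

Systemic exposure from an extravascular dose = F × D_ev, so the equivalent IV dose is F × D_ev.
D_iv = F × D_ev = 0.59 × 400 = 236 mg

D_iv = 236 mg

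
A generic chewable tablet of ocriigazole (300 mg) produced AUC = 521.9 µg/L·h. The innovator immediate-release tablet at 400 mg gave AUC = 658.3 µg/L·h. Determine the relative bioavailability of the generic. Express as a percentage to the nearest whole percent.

F_rel = 106%

F_rel = (AUC_test/D_test) / (AUC_ref/D_ref)
      = (521.9/300) / (658.3/400)
      = 1.73967 / 1.64575 = 1.0571 = 105.71%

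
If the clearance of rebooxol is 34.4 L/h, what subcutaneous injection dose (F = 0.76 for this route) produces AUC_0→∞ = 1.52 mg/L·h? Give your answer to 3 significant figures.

Dose = CL × AUC_0→∞ / F
     = 34.4 × 1.52 / 0.76 = 68.8 mg

Dose = 68.8 mg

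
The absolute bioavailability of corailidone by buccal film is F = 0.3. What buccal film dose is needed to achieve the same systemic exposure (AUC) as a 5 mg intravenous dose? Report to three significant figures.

D_buccal = 16.7 mg

For equal systemic exposure: F × D_ev = D_iv
D_ev = D_iv / F = 5 / 0.3 = 16.6667 mg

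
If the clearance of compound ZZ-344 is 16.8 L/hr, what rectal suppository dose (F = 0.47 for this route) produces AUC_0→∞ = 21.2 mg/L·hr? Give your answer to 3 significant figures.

Dose = 758 mg

Dose = CL × AUC_0→∞ / F
     = 16.8 × 21.2 / 0.47 = 757.787 mg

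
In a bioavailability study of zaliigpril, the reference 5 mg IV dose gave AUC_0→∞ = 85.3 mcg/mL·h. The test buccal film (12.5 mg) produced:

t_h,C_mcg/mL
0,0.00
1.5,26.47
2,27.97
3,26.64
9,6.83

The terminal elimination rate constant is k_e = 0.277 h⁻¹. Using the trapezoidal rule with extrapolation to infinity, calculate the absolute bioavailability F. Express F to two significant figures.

F = 0.87

Trapezoidal AUC_0→9 (buccal film):
  [0→1.5]: (0.00+26.47)/2 × 1.5 = 19.8525
  [1.5→2]: (26.47+27.97)/2 × 0.5 = 13.61
  [2→3]: (27.97+26.64)/2 × 1 = 27.305
  [3→9]: (26.64+6.83)/2 × 6 = 100.41
  Sum = 161.1775 mcg/mL·h
Tail: C_last/k_e = 6.83/0.277 = 24.657
AUC_0→∞ (buccal film) = 161.1775 + 24.657 = 185.8345 mcg/mL·h
F = (AUC_ev/D_ev)/(AUC_iv/D_iv) = (185.8345/12.5)/(85.3/5) = 14.86676/17.06 = 0.8714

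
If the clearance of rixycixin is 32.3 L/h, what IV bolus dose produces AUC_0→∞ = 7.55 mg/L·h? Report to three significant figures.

Dose_iv = CL × AUC_0→∞
     = 32.3 × 7.55 = 243.865 mg

Dose = 244 mg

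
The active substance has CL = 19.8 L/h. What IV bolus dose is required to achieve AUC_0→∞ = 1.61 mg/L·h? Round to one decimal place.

Dose = 31.9 mg

Dose_iv = CL × AUC_0→∞
     = 19.8 × 1.61 = 31.878 mg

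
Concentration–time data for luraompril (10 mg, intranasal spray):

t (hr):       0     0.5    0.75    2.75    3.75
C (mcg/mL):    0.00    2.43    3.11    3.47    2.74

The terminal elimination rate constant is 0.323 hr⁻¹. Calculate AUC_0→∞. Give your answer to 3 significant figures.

Trapezoidal AUC_0→3.75:
  [0→0.5]: (0.00+2.43)/2 × 0.5 = 0.6075
  [0.5→0.75]: (2.43+3.11)/2 × 0.25 = 0.6925
  [0.75→2.75]: (3.11+3.47)/2 × 2 = 6.58
  [2.75→3.75]: (3.47+2.74)/2 × 1 = 3.105
  Sum = 10.985 mcg/mL·hr
Extrapolated tail: C_last / k_e = 2.74 / 0.323 = 8.483
AUC_0→∞ = 10.985 + 8.483 = 19.468 mcg/mL·hr

AUC = 19.5 mcg/mL·hr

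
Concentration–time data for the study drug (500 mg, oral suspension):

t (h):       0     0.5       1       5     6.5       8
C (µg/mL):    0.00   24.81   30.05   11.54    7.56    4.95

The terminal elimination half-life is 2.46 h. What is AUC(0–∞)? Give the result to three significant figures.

Trapezoidal AUC_0→8:
  [0→0.5]: (0.00+24.81)/2 × 0.5 = 6.2025
  [0.5→1]: (24.81+30.05)/2 × 0.5 = 13.715
  [1→5]: (30.05+11.54)/2 × 4 = 83.18
  [5→6.5]: (11.54+7.56)/2 × 1.5 = 14.325
  [6.5→8]: (7.56+4.95)/2 × 1.5 = 9.3825
  Sum = 126.805 µg/mL·h
k_e = ln2 / t½ = 0.693147 / 2.46 = 0.2818 h^-1
Extrapolated tail: C_last / k_e = 4.95 / 0.2818 = 17.566
AUC_0→∞ = 126.805 + 17.566 = 144.371 µg/mL·h

AUC = 144 µg/mL·h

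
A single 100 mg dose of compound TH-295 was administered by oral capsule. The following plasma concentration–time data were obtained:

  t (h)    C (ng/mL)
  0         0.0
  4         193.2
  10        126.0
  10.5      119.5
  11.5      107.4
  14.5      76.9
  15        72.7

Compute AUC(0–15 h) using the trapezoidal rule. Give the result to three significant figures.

AUC = 1830 ng/mL·h

Trapezoidal AUC_0→15:
  [0→4]: (0.0+193.2)/2 × 4 = 386.4
  [4→10]: (193.2+126.0)/2 × 6 = 957.6
  [10→10.5]: (126.0+119.5)/2 × 0.5 = 61.375
  [10.5→11.5]: (119.5+107.4)/2 × 1 = 113.45
  [11.5→14.5]: (107.4+76.9)/2 × 3 = 276.45
  [14.5→15]: (76.9+72.7)/2 × 0.5 = 37.4
  Sum = 1832.675 ng/mL·h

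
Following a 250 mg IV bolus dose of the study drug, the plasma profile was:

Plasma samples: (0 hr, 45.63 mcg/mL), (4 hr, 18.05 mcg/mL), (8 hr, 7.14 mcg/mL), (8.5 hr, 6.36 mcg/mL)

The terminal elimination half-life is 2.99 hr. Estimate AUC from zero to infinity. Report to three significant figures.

AUC = 209 mcg/mL·hr

Trapezoidal AUC_0→8.5:
  [0→4]: (45.63+18.05)/2 × 4 = 127.36
  [4→8]: (18.05+7.14)/2 × 4 = 50.38
  [8→8.5]: (7.14+6.36)/2 × 0.5 = 3.375
  Sum = 181.115 mcg/mL·hr
k_e = ln2 / t½ = 0.693147 / 2.99 = 0.2318 hr^-1
Extrapolated tail: C_last / k_e = 6.36 / 0.2318 = 27.437
AUC_0→∞ = 181.115 + 27.437 = 208.552 mcg/mL·hr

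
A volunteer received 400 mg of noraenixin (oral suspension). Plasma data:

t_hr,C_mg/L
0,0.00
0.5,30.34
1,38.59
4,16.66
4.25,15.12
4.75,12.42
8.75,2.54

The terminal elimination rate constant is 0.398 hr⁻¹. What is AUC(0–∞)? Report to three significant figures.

AUC = 155 mg/L·hr

Trapezoidal AUC_0→8.75:
  [0→0.5]: (0.00+30.34)/2 × 0.5 = 7.585
  [0.5→1]: (30.34+38.59)/2 × 0.5 = 17.2325
  [1→4]: (38.59+16.66)/2 × 3 = 82.875
  [4→4.25]: (16.66+15.12)/2 × 0.25 = 3.9725
  [4.25→4.75]: (15.12+12.42)/2 × 0.5 = 6.885
  [4.75→8.75]: (12.42+2.54)/2 × 4 = 29.92
  Sum = 148.47 mg/L·hr
Extrapolated tail: C_last / k_e = 2.54 / 0.398 = 6.382
AUC_0→∞ = 148.47 + 6.382 = 154.852 mg/L·hr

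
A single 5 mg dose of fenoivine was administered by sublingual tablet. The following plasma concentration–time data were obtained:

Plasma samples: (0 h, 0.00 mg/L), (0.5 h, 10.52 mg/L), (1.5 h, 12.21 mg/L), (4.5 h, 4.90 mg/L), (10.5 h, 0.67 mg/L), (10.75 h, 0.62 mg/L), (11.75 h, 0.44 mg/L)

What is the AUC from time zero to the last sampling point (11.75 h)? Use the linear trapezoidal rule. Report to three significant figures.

Trapezoidal AUC_0→11.75:
  [0→0.5]: (0.00+10.52)/2 × 0.5 = 2.63
  [0.5→1.5]: (10.52+12.21)/2 × 1 = 11.365
  [1.5→4.5]: (12.21+4.90)/2 × 3 = 25.665
  [4.5→10.5]: (4.90+0.67)/2 × 6 = 16.71
  [10.5→10.75]: (0.67+0.62)/2 × 0.25 = 0.16125
  [10.75→11.75]: (0.62+0.44)/2 × 1 = 0.53
  Sum = 57.06125 mg/L·h

AUC = 57.1 mg/L·h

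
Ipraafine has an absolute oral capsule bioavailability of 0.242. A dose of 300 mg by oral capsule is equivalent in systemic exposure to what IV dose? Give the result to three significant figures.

D_iv = 72.6 mg

Systemic exposure from an extravascular dose = F × D_ev, so the equivalent IV dose is F × D_ev.
D_iv = F × D_ev = 0.242 × 300 = 72.6 mg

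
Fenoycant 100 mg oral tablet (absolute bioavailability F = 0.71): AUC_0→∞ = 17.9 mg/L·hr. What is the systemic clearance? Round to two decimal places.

CL = 3.97 L/hr

CL = F × Dose / AUC_0→∞
   = 0.71 × 100 / 17.9 = 3.96648 L/hr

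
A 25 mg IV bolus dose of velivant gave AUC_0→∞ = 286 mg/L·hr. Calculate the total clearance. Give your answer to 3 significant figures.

CL = 0.0874 L/hr

CL = Dose_iv / AUC_0→∞
   = 25 / 286 = 0.0874126 L/hr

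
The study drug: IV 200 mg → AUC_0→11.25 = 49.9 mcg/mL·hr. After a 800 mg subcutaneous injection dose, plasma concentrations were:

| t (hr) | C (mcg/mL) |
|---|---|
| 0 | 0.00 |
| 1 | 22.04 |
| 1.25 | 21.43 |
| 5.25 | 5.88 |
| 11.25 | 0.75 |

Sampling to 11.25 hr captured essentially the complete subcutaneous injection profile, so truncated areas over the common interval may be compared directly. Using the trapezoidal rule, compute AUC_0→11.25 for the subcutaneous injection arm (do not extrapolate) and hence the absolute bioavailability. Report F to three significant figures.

Trapezoidal AUC_0→11.25 (subcutaneous injection):
  [0→1]: (0.00+22.04)/2 × 1 = 11.02
  [1→1.25]: (22.04+21.43)/2 × 0.25 = 5.43375
  [1.25→5.25]: (21.43+5.88)/2 × 4 = 54.62
  [5.25→11.25]: (5.88+0.75)/2 × 6 = 19.89
  Sum = 90.96375 mcg/mL·hr
F = (AUC_ev/D_ev)/(AUC_iv/D_iv) = (90.96375/800)/(49.9/200) = 0.113705/0.2495 = 0.4557

F = 0.456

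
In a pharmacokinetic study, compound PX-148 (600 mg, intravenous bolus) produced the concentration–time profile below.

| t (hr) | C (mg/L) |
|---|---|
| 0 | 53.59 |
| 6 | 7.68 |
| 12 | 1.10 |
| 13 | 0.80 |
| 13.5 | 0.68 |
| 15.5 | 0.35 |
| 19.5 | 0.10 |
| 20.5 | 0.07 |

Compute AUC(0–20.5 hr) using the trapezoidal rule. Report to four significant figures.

AUC = 213.5 mg/L·hr

Trapezoidal AUC_0→20.5:
  [0→6]: (53.59+7.68)/2 × 6 = 183.81
  [6→12]: (7.68+1.10)/2 × 6 = 26.34
  [12→13]: (1.10+0.80)/2 × 1 = 0.95
  [13→13.5]: (0.80+0.68)/2 × 0.5 = 0.37
  [13.5→15.5]: (0.68+0.35)/2 × 2 = 1.03
  [15.5→19.5]: (0.35+0.10)/2 × 4 = 0.9
  [19.5→20.5]: (0.10+0.07)/2 × 1 = 0.085
  Sum = 213.485 mg/L·hr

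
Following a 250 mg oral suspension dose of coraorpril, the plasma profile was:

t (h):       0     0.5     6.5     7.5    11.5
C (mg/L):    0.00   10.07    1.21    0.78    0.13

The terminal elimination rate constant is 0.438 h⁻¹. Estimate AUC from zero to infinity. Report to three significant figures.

AUC = 39.5 mg/L·h

Trapezoidal AUC_0→11.5:
  [0→0.5]: (0.00+10.07)/2 × 0.5 = 2.5175
  [0.5→6.5]: (10.07+1.21)/2 × 6 = 33.84
  [6.5→7.5]: (1.21+0.78)/2 × 1 = 0.995
  [7.5→11.5]: (0.78+0.13)/2 × 4 = 1.82
  Sum = 39.1725 mg/L·h
Extrapolated tail: C_last / k_e = 0.13 / 0.438 = 0.297
AUC_0→∞ = 39.1725 + 0.297 = 39.4695 mg/L·h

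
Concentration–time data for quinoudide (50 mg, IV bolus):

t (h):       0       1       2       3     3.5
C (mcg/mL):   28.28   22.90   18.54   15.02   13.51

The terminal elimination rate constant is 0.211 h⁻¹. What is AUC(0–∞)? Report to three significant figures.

Trapezoidal AUC_0→3.5:
  [0→1]: (28.28+22.90)/2 × 1 = 25.59
  [1→2]: (22.90+18.54)/2 × 1 = 20.72
  [2→3]: (18.54+15.02)/2 × 1 = 16.78
  [3→3.5]: (15.02+13.51)/2 × 0.5 = 7.1325
  Sum = 70.2225 mcg/mL·h
Extrapolated tail: C_last / k_e = 13.51 / 0.211 = 64.028
AUC_0→∞ = 70.2225 + 64.028 = 134.2505 mcg/mL·h

AUC = 134 mcg/mL·h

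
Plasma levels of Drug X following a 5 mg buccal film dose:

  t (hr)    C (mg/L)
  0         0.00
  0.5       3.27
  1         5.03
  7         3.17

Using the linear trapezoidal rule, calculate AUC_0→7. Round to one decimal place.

Trapezoidal AUC_0→7:
  [0→0.5]: (0.00+3.27)/2 × 0.5 = 0.8175
  [0.5→1]: (3.27+5.03)/2 × 0.5 = 2.075
  [1→7]: (5.03+3.17)/2 × 6 = 24.6
  Sum = 27.4925 mg/L·hr

AUC = 27.5 mg/L·hr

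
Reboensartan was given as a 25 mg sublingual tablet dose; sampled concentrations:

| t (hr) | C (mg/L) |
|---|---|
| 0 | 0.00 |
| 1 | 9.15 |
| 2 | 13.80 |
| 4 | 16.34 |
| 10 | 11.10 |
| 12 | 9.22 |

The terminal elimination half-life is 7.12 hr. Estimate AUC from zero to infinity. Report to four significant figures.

Trapezoidal AUC_0→12:
  [0→1]: (0.00+9.15)/2 × 1 = 4.575
  [1→2]: (9.15+13.80)/2 × 1 = 11.475
  [2→4]: (13.80+16.34)/2 × 2 = 30.14
  [4→10]: (16.34+11.10)/2 × 6 = 82.32
  [10→12]: (11.10+9.22)/2 × 2 = 20.32
  Sum = 148.83 mg/L·hr
k_e = ln2 / t½ = 0.693147 / 7.12 = 0.0974 hr^-1
Extrapolated tail: C_last / k_e = 9.22 / 0.0974 = 94.661
AUC_0→∞ = 148.83 + 94.661 = 243.491 mg/L·hr

AUC = 243.5 mg/L·hr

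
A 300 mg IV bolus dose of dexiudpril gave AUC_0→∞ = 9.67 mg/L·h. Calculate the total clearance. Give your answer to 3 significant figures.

CL = Dose_iv / AUC_0→∞
   = 300 / 9.67 = 31.0238 L/h

CL = 31.0 L/h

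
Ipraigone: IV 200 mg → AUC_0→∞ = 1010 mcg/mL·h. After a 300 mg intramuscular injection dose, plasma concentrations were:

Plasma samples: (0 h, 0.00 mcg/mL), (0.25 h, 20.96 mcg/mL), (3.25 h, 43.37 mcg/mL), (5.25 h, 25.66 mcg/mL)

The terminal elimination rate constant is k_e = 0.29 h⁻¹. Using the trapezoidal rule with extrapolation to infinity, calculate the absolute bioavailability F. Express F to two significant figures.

F = 0.17

Trapezoidal AUC_0→5.25 (intramuscular injection):
  [0→0.25]: (0.00+20.96)/2 × 0.25 = 2.62
  [0.25→3.25]: (20.96+43.37)/2 × 3 = 96.495
  [3.25→5.25]: (43.37+25.66)/2 × 2 = 69.03
  Sum = 168.145 mcg/mL·h
Tail: C_last/k_e = 25.66/0.29 = 88.483
AUC_0→∞ (intramuscular injection) = 168.145 + 88.483 = 256.628 mcg/mL·h
F = (AUC_ev/D_ev)/(AUC_iv/D_iv) = (256.628/300)/(1010/200) = 0.855427/5.05 = 0.1694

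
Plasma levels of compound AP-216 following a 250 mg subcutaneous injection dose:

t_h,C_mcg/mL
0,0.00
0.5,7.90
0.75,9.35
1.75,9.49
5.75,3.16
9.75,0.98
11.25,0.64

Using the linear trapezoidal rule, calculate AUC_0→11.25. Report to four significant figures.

AUC = 48.35 mcg/mL·h

Trapezoidal AUC_0→11.25:
  [0→0.5]: (0.00+7.90)/2 × 0.5 = 1.975
  [0.5→0.75]: (7.90+9.35)/2 × 0.25 = 2.15625
  [0.75→1.75]: (9.35+9.49)/2 × 1 = 9.42
  [1.75→5.75]: (9.49+3.16)/2 × 4 = 25.3
  [5.75→9.75]: (3.16+0.98)/2 × 4 = 8.28
  [9.75→11.25]: (0.98+0.64)/2 × 1.5 = 1.215
  Sum = 48.34625 mcg/mL·h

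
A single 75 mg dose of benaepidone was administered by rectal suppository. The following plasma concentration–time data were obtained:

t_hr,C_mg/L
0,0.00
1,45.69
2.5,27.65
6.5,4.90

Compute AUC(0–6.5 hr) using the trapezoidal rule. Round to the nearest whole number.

AUC = 143 mg/L·hr

Trapezoidal AUC_0→6.5:
  [0→1]: (0.00+45.69)/2 × 1 = 22.845
  [1→2.5]: (45.69+27.65)/2 × 1.5 = 55.005
  [2.5→6.5]: (27.65+4.90)/2 × 4 = 65.1
  Sum = 142.95 mg/L·hr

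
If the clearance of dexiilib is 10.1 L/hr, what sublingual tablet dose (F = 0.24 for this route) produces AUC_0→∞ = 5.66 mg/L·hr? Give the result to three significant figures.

Dose = CL × AUC_0→∞ / F
     = 10.1 × 5.66 / 0.24 = 238.192 mg

Dose = 238 mg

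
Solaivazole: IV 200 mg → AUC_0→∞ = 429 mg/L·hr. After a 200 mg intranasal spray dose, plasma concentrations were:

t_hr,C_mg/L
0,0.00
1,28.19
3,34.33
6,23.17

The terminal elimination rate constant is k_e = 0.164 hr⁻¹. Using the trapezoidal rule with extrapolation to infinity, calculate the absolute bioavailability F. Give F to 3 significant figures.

Trapezoidal AUC_0→6 (intranasal spray):
  [0→1]: (0.00+28.19)/2 × 1 = 14.095
  [1→3]: (28.19+34.33)/2 × 2 = 62.52
  [3→6]: (34.33+23.17)/2 × 3 = 86.25
  Sum = 162.865 mg/L·hr
Tail: C_last/k_e = 23.17/0.164 = 141.280
AUC_0→∞ (intranasal spray) = 162.865 + 141.280 = 304.145 mg/L·hr
F = (AUC_ev/D_ev)/(AUC_iv/D_iv) = (304.145/200)/(429/200) = 1.520725/2.145 = 0.7090

F = 0.709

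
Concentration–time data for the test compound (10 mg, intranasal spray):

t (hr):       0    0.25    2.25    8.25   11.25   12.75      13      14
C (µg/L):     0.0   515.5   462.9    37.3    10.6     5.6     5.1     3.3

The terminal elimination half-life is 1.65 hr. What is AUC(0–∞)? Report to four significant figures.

Trapezoidal AUC_0→14:
  [0→0.25]: (0.0+515.5)/2 × 0.25 = 64.4375
  [0.25→2.25]: (515.5+462.9)/2 × 2 = 978.4
  [2.25→8.25]: (462.9+37.3)/2 × 6 = 1500.6
  [8.25→11.25]: (37.3+10.6)/2 × 3 = 71.85
  [11.25→12.75]: (10.6+5.6)/2 × 1.5 = 12.15
  [12.75→13]: (5.6+5.1)/2 × 0.25 = 1.3375
  [13→14]: (5.1+3.3)/2 × 1 = 4.2
  Sum = 2632.975 µg/L·hr
k_e = ln2 / t½ = 0.693147 / 1.65 = 0.4201 hr^-1
Extrapolated tail: C_last / k_e = 3.3 / 0.4201 = 7.855
AUC_0→∞ = 2632.975 + 7.855 = 2640.83 µg/L·hr

AUC = 2641 µg/L·hr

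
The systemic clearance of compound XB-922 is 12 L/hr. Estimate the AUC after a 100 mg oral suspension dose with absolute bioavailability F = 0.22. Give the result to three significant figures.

AUC_0→∞ = F × Dose / CL
        = 0.22 × 100 / 12 = 1.83333 mg/L·hr

AUC = 1.83 mg/L·hr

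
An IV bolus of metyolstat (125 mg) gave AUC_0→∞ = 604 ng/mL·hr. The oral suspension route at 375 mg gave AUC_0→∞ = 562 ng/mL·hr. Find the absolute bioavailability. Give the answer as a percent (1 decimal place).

F = 31.0%

F = (AUC_ev / D_ev) / (AUC_iv / D_iv)
  = (562/375) / (604/125)
  = 1.49867 / 4.832 = 0.3102
  = 31.02%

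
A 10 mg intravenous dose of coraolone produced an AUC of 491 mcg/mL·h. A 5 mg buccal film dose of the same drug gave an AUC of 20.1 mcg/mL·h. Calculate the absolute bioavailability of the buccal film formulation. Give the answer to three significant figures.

F = (AUC_ev / D_ev) / (AUC_iv / D_iv)
  = (20.1/5) / (491/10)
  = 4.02 / 49.1 = 0.0819

F = 0.0819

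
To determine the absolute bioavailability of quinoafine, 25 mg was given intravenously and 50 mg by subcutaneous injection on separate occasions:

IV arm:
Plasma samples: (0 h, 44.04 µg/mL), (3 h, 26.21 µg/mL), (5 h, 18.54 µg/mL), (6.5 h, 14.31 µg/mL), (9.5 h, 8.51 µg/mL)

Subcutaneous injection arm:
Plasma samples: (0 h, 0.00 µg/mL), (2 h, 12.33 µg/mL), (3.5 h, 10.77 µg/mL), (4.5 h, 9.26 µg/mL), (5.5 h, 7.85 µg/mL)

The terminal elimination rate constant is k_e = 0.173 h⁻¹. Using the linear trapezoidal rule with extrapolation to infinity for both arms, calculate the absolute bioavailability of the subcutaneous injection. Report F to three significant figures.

Trapezoidal AUC_0→9.5 (IV):
  [0→3]: (44.04+26.21)/2 × 3 = 105.375
  [3→5]: (26.21+18.54)/2 × 2 = 44.75
  [5→6.5]: (18.54+14.31)/2 × 1.5 = 24.6375
  [6.5→9.5]: (14.31+8.51)/2 × 3 = 34.23
  Sum = 208.9925 µg/mL·h
IV tail: 8.51/0.173 = 49.191; AUC_iv,0→∞ = 208.9925 + 49.191 = 258.1835 µg/mL·h
Trapezoidal AUC_0→5.5 (subcutaneous injection):
  [0→2]: (0.00+12.33)/2 × 2 = 12.33
  [2→3.5]: (12.33+10.77)/2 × 1.5 = 17.325
  [3.5→4.5]: (10.77+9.26)/2 × 1 = 10.015
  [4.5→5.5]: (9.26+7.85)/2 × 1 = 8.555
  Sum = 48.225 µg/mL·h
subcutaneous injection tail: 7.85/0.173 = 45.376; AUC_ev,0→∞ = 48.225 + 45.376 = 93.601 µg/mL·h
F = (AUC_ev/D_ev)/(AUC_iv/D_iv) = (93.601/50)/(258.1835/25) = 1.87202/10.32734 = 0.1813

F = 0.181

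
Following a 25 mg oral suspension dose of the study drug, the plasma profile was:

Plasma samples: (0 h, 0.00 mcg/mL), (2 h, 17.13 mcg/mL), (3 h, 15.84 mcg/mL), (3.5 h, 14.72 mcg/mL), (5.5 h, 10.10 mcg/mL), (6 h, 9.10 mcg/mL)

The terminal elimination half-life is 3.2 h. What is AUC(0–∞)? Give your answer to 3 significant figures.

AUC = 113 mcg/mL·h

Trapezoidal AUC_0→6:
  [0→2]: (0.00+17.13)/2 × 2 = 17.13
  [2→3]: (17.13+15.84)/2 × 1 = 16.485
  [3→3.5]: (15.84+14.72)/2 × 0.5 = 7.64
  [3.5→5.5]: (14.72+10.10)/2 × 2 = 24.82
  [5.5→6]: (10.10+9.10)/2 × 0.5 = 4.8
  Sum = 70.875 mcg/mL·h
k_e = ln2 / t½ = 0.693147 / 3.2 = 0.2166 h^-1
Extrapolated tail: C_last / k_e = 9.10 / 0.2166 = 42.013
AUC_0→∞ = 70.875 + 42.013 = 112.888 mcg/mL·h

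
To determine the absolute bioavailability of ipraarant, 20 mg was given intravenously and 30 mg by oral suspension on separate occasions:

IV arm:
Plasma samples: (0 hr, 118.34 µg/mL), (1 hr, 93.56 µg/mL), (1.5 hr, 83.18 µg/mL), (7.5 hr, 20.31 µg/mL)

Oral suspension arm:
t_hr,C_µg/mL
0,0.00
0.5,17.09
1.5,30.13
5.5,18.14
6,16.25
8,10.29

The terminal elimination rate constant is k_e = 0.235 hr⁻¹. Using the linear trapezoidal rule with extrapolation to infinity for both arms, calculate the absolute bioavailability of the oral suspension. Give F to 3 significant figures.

F = 0.248

Trapezoidal AUC_0→7.5 (IV):
  [0→1]: (118.34+93.56)/2 × 1 = 105.95
  [1→1.5]: (93.56+83.18)/2 × 0.5 = 44.185
  [1.5→7.5]: (83.18+20.31)/2 × 6 = 310.47
  Sum = 460.605 µg/mL·hr
IV tail: 20.31/0.235 = 86.426; AUC_iv,0→∞ = 460.605 + 86.426 = 547.031 µg/mL·hr
Trapezoidal AUC_0→8 (oral suspension):
  [0→0.5]: (0.00+17.09)/2 × 0.5 = 4.2725
  [0.5→1.5]: (17.09+30.13)/2 × 1 = 23.61
  [1.5→5.5]: (30.13+18.14)/2 × 4 = 96.54
  [5.5→6]: (18.14+16.25)/2 × 0.5 = 8.5975
  [6→8]: (16.25+10.29)/2 × 2 = 26.54
  Sum = 159.56 µg/mL·hr
oral suspension tail: 10.29/0.235 = 43.787; AUC_ev,0→∞ = 159.56 + 43.787 = 203.347 µg/mL·hr
F = (AUC_ev/D_ev)/(AUC_iv/D_iv) = (203.347/30)/(547.031/20) = 6.77823/27.35155 = 0.2478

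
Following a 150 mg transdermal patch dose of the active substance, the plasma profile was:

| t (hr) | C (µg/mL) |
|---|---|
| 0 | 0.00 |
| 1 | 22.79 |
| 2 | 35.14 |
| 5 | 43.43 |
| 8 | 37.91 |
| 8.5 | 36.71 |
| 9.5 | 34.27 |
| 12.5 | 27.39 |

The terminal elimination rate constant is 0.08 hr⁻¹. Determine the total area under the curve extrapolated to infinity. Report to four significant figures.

AUC = 769.2 µg/mL·hr

Trapezoidal AUC_0→12.5:
  [0→1]: (0.00+22.79)/2 × 1 = 11.395
  [1→2]: (22.79+35.14)/2 × 1 = 28.965
  [2→5]: (35.14+43.43)/2 × 3 = 117.855
  [5→8]: (43.43+37.91)/2 × 3 = 122.01
  [8→8.5]: (37.91+36.71)/2 × 0.5 = 18.655
  [8.5→9.5]: (36.71+34.27)/2 × 1 = 35.49
  [9.5→12.5]: (34.27+27.39)/2 × 3 = 92.49
  Sum = 426.86 µg/mL·hr
Extrapolated tail: C_last / k_e = 27.39 / 0.08 = 342.375
AUC_0→∞ = 426.86 + 342.375 = 769.235 µg/mL·hr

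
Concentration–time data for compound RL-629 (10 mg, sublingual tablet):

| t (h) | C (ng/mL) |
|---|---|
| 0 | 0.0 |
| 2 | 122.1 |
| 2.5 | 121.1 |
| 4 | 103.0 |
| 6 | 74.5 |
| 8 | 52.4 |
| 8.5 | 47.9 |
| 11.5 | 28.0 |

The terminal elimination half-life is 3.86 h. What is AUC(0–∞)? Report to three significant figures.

Trapezoidal AUC_0→11.5:
  [0→2]: (0.0+122.1)/2 × 2 = 122.1
  [2→2.5]: (122.1+121.1)/2 × 0.5 = 60.8
  [2.5→4]: (121.1+103.0)/2 × 1.5 = 168.075
  [4→6]: (103.0+74.5)/2 × 2 = 177.5
  [6→8]: (74.5+52.4)/2 × 2 = 126.9
  [8→8.5]: (52.4+47.9)/2 × 0.5 = 25.075
  [8.5→11.5]: (47.9+28.0)/2 × 3 = 113.85
  Sum = 794.3 ng/mL·h
k_e = ln2 / t½ = 0.693147 / 3.86 = 0.1796 h^-1
Extrapolated tail: C_last / k_e = 28.0 / 0.1796 = 155.902
AUC_0→∞ = 794.3 + 155.902 = 950.202 ng/mL·h

AUC = 950 ng/mL·h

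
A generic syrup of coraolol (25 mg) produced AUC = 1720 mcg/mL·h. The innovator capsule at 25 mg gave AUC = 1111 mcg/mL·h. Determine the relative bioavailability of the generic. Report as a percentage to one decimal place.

F_rel = (AUC_test/D_test) / (AUC_ref/D_ref)
      = (1720/25) / (1111/25)
      = 68.8 / 44.44 = 1.5482 = 154.82%

F_rel = 154.8%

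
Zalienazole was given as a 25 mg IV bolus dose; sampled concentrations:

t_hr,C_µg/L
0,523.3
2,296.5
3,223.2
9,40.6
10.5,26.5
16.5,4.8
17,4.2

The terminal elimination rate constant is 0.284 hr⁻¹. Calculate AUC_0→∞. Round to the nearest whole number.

AUC = 2032 µg/L·hr

Trapezoidal AUC_0→17:
  [0→2]: (523.3+296.5)/2 × 2 = 819.8
  [2→3]: (296.5+223.2)/2 × 1 = 259.85
  [3→9]: (223.2+40.6)/2 × 6 = 791.4
  [9→10.5]: (40.6+26.5)/2 × 1.5 = 50.325
  [10.5→16.5]: (26.5+4.8)/2 × 6 = 93.9
  [16.5→17]: (4.8+4.2)/2 × 0.5 = 2.25
  Sum = 2017.525 µg/L·hr
Extrapolated tail: C_last / k_e = 4.2 / 0.284 = 14.789
AUC_0→∞ = 2017.525 + 14.789 = 2032.314 µg/L·hr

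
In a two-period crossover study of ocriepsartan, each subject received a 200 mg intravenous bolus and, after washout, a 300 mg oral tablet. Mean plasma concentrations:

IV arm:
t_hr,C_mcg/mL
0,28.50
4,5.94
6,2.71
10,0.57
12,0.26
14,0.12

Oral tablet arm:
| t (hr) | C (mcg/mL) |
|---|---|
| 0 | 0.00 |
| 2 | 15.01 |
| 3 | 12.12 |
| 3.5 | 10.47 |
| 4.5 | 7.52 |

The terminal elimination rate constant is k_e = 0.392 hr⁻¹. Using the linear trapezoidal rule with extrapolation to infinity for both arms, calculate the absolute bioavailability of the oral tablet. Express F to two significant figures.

Trapezoidal AUC_0→14 (IV):
  [0→4]: (28.50+5.94)/2 × 4 = 68.88
  [4→6]: (5.94+2.71)/2 × 2 = 8.65
  [6→10]: (2.71+0.57)/2 × 4 = 6.56
  [10→12]: (0.57+0.26)/2 × 2 = 0.83
  [12→14]: (0.26+0.12)/2 × 2 = 0.38
  Sum = 85.3 mcg/mL·hr
IV tail: 0.12/0.392 = 0.306; AUC_iv,0→∞ = 85.3 + 0.306 = 85.606 mcg/mL·hr
Trapezoidal AUC_0→4.5 (oral tablet):
  [0→2]: (0.00+15.01)/2 × 2 = 15.01
  [2→3]: (15.01+12.12)/2 × 1 = 13.565
  [3→3.5]: (12.12+10.47)/2 × 0.5 = 5.6475
  [3.5→4.5]: (10.47+7.52)/2 × 1 = 8.995
  Sum = 43.2175 mcg/mL·hr
oral tablet tail: 7.52/0.392 = 19.184; AUC_ev,0→∞ = 43.2175 + 19.184 = 62.4015 mcg/mL·hr
F = (AUC_ev/D_ev)/(AUC_iv/D_iv) = (62.4015/300)/(85.606/200) = 0.208005/0.42803 = 0.4860

F = 0.49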